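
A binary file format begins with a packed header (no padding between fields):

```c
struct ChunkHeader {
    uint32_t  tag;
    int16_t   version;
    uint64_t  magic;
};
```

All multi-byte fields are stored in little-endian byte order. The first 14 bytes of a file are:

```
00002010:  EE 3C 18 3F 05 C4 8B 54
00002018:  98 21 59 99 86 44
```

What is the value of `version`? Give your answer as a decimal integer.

-15355

`version` follows `tag` (4 bytes), so it starts at byte offset 4 and occupies 2 bytes.
Bytes at offsets 4..5: 05 C4.
Little-endian: lowest address holds the least-significant byte.
Reassemble most-significant byte first: C4 05 → 0xC405.
Top bit is set, so as a signed 16-bit value this is 0xC405 − 2^16 = -15355.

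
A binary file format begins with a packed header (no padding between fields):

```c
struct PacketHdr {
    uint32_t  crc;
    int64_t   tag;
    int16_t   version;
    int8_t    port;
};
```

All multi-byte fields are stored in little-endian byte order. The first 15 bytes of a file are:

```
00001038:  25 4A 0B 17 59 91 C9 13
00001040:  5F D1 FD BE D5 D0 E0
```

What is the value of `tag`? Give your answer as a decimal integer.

-4684357831111372455

`tag` follows `crc` (4 bytes), so it starts at byte offset 4 and occupies 8 bytes.
Bytes at offsets 4..11: 59 91 C9 13 5F D1 FD BE.
Little-endian stores the least-significant byte at the lowest address.
Reassemble most-significant byte first: BE FD D1 5F 13 C9 91 59 → 0xBEFDD15F13C99159.
Top bit is set, so as a signed 64-bit value this is 0xBEFDD15F13C99159 − 2^64 = -4684357831111372455.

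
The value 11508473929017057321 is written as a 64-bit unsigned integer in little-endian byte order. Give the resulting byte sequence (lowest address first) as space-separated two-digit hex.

11508473929017057321 in hexadecimal, padded to 64 bits, is 0x9FB650105DE7E029.
Split into bytes (most-significant first): 9F B6 50 10 5D E7 E0 29.
Little-endian stores the least-significant byte at the lowest address.
So at ascending addresses the bytes are 29 E0 E7 5D 10 50 B6 9F.

29 E0 E7 5D 10 50 B6 9F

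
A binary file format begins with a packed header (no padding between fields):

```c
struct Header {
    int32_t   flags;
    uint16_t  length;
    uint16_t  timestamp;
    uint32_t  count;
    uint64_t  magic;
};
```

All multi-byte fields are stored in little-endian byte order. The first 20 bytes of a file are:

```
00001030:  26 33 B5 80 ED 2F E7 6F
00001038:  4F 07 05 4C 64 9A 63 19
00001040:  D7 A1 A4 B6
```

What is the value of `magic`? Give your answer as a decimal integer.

`magic` follows `flags` (4 B), `length` (2 B), `timestamp` (2 B), `count` (4 B), so it starts at offset 4 + 2 + 2 + 4 = 12 and occupies 8 bytes.
Bytes at offsets 12..19: 64 9A 63 19 D7 A1 A4 B6.
Little-endian stores the least-significant byte at the lowest address.
Reassemble most-significant byte first: B6 A4 A1 D7 19 63 9A 64 → 0xB6A4A1D719639A64.
0xB6A4A1D719639A64 = 13160821956299430500.

13160821956299430500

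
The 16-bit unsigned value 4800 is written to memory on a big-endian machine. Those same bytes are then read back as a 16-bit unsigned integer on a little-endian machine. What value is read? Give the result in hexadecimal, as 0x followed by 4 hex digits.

0xC012

4800 in 16-bit hexadecimal is 0x12C0.
Stored big-endian, the bytes at ascending addresses are 12 C0.
Read back as little-endian, the first byte is least significant, giving 0xC012.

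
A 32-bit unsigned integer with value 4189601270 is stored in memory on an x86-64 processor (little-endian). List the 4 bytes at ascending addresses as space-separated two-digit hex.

F6 3D B8 F9

4189601270 in hexadecimal, padded to 32 bits, is 0xF9B83DF6.
Split into bytes (most-significant first): F9 B8 3D F6.
Little-endian stores the least-significant byte at the lowest address.
So at ascending addresses the bytes are F6 3D B8 F9.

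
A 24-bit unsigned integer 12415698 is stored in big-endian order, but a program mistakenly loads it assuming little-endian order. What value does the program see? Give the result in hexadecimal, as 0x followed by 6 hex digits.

0xD272BD

12415698 in 24-bit hexadecimal is 0xBD72D2.
Stored big-endian, the bytes at ascending addresses are BD 72 D2.
Read back as little-endian, the first byte is least significant, giving 0xD272BD.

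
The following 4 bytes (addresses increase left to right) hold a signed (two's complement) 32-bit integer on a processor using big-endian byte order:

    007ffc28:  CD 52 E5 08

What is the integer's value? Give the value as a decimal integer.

-850205432

Big-endian: lowest address holds the most-significant byte.
The bytes are already most-significant first: 0xCD52E508.
Top bit is set, so as a signed 32-bit value this is 0xCD52E508 − 2^32 = -850205432.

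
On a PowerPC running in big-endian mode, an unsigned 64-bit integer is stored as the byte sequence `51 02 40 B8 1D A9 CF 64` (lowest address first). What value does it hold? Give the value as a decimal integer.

5837299226541412196

In big-endian order the high byte comes first in memory.
The bytes are already most-significant first: 0x510240B81DA9CF64.
0x510240B81DA9CF64 = 5837299226541412196.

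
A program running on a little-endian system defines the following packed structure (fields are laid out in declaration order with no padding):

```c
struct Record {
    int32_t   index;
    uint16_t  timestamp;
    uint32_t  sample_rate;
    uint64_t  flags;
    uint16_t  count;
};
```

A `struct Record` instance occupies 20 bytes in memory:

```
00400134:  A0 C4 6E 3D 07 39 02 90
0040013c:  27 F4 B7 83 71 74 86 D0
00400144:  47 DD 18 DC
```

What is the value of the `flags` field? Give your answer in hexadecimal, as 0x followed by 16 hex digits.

0xDD47D086747183B7

`flags` follows `index` (4 B), `timestamp` (2 B), `sample_rate` (4 B), so it starts at offset 4 + 2 + 4 = 10 and occupies 8 bytes.
Bytes at offsets 10..17: B7 83 71 74 86 D0 47 DD.
Little-endian stores the least-significant byte at the lowest address.
Reassemble most-significant byte first: DD 47 D0 86 74 71 83 B7 → 0xDD47D086747183B7.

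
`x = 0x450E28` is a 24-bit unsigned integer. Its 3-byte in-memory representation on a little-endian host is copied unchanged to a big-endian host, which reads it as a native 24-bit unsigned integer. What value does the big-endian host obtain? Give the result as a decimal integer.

Stored little-endian, the bytes at ascending addresses are 28 0E 45.
Read back as big-endian, the last byte is least significant, giving 0x280E45.
0x280E45 = 2625093.

2625093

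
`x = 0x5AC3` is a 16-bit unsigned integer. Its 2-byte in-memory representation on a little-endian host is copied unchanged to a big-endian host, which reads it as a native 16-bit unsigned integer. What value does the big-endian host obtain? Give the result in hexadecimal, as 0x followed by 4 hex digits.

Stored little-endian, the bytes at ascending addresses are C3 5A.
Read back as big-endian, the last byte is least significant, giving 0xC35A.

0xC35A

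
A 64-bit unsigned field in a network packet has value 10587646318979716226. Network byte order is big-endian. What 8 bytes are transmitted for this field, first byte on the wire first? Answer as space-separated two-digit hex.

92 EE E0 3B 3A 42 14 82

10587646318979716226 in hexadecimal, padded to 64 bits, is 0x92EEE03B3A421482.
Split into bytes (most-significant first): 92 EE E0 3B 3A 42 14 82.
Big-endian stores the most-significant byte at the lowest address.
So the memory order matches the most-significant-first order: 92 EE E0 3B 3A 42 14 82.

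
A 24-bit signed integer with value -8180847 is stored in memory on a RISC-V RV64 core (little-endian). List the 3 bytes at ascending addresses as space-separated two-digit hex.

Two's complement of -8180847 in 24 bits: 8180847 = 0x7CD46F; invert → 0x832B90; add 1 → 0x832B91.
Split into bytes (most-significant first): 83 2B 91.
Little-endian: lowest address holds the least-significant byte.
So at ascending addresses the bytes are 91 2B 83.

91 2B 83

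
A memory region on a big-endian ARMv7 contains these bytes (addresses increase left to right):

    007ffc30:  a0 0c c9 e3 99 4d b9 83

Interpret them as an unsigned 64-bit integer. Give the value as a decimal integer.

11532814725155764611

In big-endian order the high byte comes first in memory.
The bytes are already most-significant first: 0xA00CC9E3994DB983.
0xA00CC9E3994DB983 = 11532814725155764611.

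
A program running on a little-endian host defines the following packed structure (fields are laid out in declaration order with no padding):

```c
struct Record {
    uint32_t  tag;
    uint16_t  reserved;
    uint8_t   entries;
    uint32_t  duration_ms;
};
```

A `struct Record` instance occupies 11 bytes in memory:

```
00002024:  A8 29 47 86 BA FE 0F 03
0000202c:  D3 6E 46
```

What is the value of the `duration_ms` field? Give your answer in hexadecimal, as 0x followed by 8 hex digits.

0x466ED303

`duration_ms` follows `tag` (4 B), `reserved` (2 B), `entries` (1 B), so it starts at offset 4 + 2 + 1 = 7 and occupies 4 bytes.
Bytes at offsets 7..10: 03 D3 6E 46.
In little-endian order the low byte comes first in memory.
Reassemble most-significant byte first: 46 6E D3 03 → 0x466ED303.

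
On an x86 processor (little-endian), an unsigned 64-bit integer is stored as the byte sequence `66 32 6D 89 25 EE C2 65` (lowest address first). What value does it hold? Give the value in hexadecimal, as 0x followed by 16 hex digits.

Little-endian: lowest address holds the least-significant byte.
Reassemble most-significant byte first: 65 C2 EE 25 89 6D 32 66 → 0x65C2EE25896D3266.

0x65C2EE25896D3266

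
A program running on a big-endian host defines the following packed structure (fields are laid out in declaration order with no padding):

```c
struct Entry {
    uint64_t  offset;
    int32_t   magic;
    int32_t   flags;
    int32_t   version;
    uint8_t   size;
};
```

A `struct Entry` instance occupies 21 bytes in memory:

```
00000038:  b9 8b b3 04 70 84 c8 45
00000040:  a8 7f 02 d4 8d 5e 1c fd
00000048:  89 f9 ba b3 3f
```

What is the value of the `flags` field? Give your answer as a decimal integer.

-1923212035

`flags` follows `offset` (8 B), `magic` (4 B), so it starts at offset 8 + 4 = 12 and occupies 4 bytes.
Bytes at offsets 12..15: 8D 5E 1C FD.
In big-endian order the high byte comes first in memory.
The bytes are already most-significant first: 0x8D5E1CFD.
Top bit is set, so as a signed 32-bit value this is 0x8D5E1CFD − 2^32 = -1923212035.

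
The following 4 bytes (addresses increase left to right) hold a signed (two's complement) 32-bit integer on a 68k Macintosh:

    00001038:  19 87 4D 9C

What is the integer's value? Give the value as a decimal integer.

Big-endian stores the most-significant byte at the lowest address.
The bytes are already most-significant first: 0x19874D9C.
0x19874D9C = 428297628.

428297628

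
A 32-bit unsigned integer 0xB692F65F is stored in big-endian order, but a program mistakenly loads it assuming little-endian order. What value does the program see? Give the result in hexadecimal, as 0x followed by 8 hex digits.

Stored big-endian, the bytes at ascending addresses are B6 92 F6 5F.
Read back as little-endian, the first byte is least significant, giving 0x5FF692B6.

0x5FF692B6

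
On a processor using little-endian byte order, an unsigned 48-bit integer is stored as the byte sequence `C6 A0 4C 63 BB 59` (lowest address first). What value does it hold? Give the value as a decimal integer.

98661359722694

In little-endian order the low byte comes first in memory.
Reassemble most-significant byte first: 59 BB 63 4C A0 C6 → 0x59BB634CA0C6.
0x59BB634CA0C6 = 98661359722694.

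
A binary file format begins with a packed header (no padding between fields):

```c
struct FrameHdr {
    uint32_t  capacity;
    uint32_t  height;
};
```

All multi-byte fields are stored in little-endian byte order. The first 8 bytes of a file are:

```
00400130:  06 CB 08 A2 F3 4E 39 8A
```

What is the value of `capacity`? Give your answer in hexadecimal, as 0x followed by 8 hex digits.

`capacity` is the first field, at byte offset 0, occupying 4 bytes.
Bytes at offsets 0..3: 06 CB 08 A2.
In little-endian order the low byte comes first in memory.
Reassemble most-significant byte first: A2 08 CB 06 → 0xA208CB06.

0xA208CB06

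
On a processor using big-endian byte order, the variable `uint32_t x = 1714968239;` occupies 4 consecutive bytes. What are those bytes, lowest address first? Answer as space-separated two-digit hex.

1714968239 in hexadecimal, padded to 32 bits, is 0x663856AF.
Split into bytes (most-significant first): 66 38 56 AF.
Big-endian: lowest address holds the most-significant byte.
So the memory order matches the most-significant-first order: 66 38 56 AF.

66 38 56 AF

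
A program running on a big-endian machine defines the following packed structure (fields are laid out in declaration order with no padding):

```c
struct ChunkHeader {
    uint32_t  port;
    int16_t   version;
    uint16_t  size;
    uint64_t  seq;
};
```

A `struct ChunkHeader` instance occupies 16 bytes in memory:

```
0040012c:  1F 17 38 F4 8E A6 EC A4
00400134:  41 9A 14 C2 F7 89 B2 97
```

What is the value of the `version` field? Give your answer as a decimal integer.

`version` follows `port` (4 bytes), so it starts at byte offset 4 and occupies 2 bytes.
Bytes at offsets 4..5: 8E A6.
In big-endian order the high byte comes first in memory.
The bytes are already most-significant first: 0x8EA6.
Top bit is set, so as a signed 16-bit value this is 0x8EA6 − 2^16 = -29018.

-29018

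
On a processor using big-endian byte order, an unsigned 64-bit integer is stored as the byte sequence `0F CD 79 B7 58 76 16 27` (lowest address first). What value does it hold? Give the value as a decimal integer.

In big-endian order the high byte comes first in memory.
The bytes are already most-significant first: 0x0FCD79B758761627.
0x0FCD79B758761627 = 1138700109164713511.

1138700109164713511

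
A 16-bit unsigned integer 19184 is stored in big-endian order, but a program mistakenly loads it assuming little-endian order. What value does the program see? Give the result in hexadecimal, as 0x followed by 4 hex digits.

0xF04A

19184 in 16-bit hexadecimal is 0x4AF0.
Stored big-endian, the bytes at ascending addresses are 4A F0.
Read back as little-endian, the first byte is least significant, giving 0xF04A.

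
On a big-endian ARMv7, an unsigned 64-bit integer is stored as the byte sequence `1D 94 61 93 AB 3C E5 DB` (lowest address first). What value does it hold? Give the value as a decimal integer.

In big-endian order the high byte comes first in memory.
The bytes are already most-significant first: 0x1D946193AB3CE5DB.
0x1D946193AB3CE5DB = 2131435810514068955.

2131435810514068955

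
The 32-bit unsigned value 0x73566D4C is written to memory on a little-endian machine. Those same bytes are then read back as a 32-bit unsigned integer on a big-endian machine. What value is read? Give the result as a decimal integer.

Stored little-endian, the bytes at ascending addresses are 4C 6D 56 73.
Read back as big-endian, the last byte is least significant, giving 0x4C6D5673.
0x4C6D5673 = 1282233971.

1282233971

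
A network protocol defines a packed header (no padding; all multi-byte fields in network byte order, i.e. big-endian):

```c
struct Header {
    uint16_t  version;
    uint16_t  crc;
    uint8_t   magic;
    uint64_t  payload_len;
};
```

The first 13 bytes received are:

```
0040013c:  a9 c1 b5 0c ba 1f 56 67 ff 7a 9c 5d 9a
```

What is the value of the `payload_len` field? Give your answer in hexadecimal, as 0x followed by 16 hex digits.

0x1F5667FF7A9C5D9A

`payload_len` follows `version` (2 B), `crc` (2 B), `magic` (1 B), so it starts at offset 2 + 2 + 1 = 5 and occupies 8 bytes.
Bytes at offsets 5..12: 1F 56 67 FF 7A 9C 5D 9A.
In big-endian order the high byte comes first in memory.
The bytes are already most-significant first: 0x1F5667FF7A9C5D9A.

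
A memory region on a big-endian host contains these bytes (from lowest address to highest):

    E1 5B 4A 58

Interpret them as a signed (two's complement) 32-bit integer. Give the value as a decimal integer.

In big-endian order the high byte comes first in memory.
The bytes are already most-significant first: 0xE15B4A58.
Top bit is set, so as a signed 32-bit value this is 0xE15B4A58 − 2^32 = -514110888.

-514110888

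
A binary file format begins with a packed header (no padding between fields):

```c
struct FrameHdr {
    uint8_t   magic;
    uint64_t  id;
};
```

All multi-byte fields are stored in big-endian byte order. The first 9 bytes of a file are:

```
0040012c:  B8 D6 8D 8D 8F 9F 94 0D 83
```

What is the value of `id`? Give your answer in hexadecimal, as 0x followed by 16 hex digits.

0xD68D8D8F9F940D83

`id` follows `magic` (1 byte), so it starts at byte offset 1 and occupies 8 bytes.
Bytes at offsets 1..8: D6 8D 8D 8F 9F 94 0D 83.
In big-endian order the high byte comes first in memory.
The bytes are already most-significant first: 0xD68D8D8F9F940D83.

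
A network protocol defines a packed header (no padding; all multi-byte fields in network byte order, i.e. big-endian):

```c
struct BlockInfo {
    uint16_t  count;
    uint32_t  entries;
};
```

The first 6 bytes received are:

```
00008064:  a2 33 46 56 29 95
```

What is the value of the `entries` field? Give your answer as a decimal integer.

`entries` follows `count` (2 bytes), so it starts at byte offset 2 and occupies 4 bytes.
Bytes at offsets 2..5: 46 56 29 95.
Big-endian stores the most-significant byte at the lowest address.
The bytes are already most-significant first: 0x46562995.
0x46562995 = 1180051861.

1180051861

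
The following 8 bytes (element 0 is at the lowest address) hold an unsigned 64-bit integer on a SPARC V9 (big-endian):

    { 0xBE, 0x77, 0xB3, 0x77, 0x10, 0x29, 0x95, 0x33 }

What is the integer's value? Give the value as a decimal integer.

Big-endian stores the most-significant byte at the lowest address.
The bytes are already most-significant first: 0xBE77B37710299533.
0xBE77B37710299533 = 13724635713388516659.

13724635713388516659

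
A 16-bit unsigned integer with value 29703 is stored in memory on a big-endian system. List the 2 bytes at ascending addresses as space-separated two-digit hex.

74 07

29703 in hexadecimal, padded to 16 bits, is 0x7407.
Split into bytes (most-significant first): 74 07.
Big-endian: lowest address holds the most-significant byte.
So the memory order matches the most-significant-first order: 74 07.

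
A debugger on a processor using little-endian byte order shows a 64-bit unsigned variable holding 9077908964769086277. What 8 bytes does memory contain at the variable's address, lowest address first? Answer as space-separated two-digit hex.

9077908964769086277 in hexadecimal, padded to 64 bits, is 0x7DFB361B4C653B45.
Split into bytes (most-significant first): 7D FB 36 1B 4C 65 3B 45.
Little-endian stores the least-significant byte at the lowest address.
So at ascending addresses the bytes are 45 3B 65 4C 1B 36 FB 7D.

45 3B 65 4C 1B 36 FB 7D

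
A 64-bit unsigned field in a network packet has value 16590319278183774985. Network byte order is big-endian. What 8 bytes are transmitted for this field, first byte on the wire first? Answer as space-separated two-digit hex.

16590319278183774985 in hexadecimal, padded to 64 bits, is 0xE63CA77BF6757B09.
Split into bytes (most-significant first): E6 3C A7 7B F6 75 7B 09.
Big-endian: lowest address holds the most-significant byte.
So the memory order matches the most-significant-first order: E6 3C A7 7B F6 75 7B 09.

E6 3C A7 7B F6 75 7B 09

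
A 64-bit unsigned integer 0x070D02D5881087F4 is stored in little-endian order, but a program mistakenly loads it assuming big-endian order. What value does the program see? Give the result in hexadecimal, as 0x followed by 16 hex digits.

0xF4871088D5020D07

Stored little-endian, the bytes at ascending addresses are F4 87 10 88 D5 02 0D 07.
Read back as big-endian, the last byte is least significant, giving 0xF4871088D5020D07.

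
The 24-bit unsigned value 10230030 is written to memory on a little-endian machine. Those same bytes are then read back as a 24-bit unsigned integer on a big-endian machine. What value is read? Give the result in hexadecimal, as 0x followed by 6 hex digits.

0x0E199C

10230030 in 24-bit hexadecimal is 0x9C190E.
Stored little-endian, the bytes at ascending addresses are 0E 19 9C.
Read back as big-endian, the last byte is least significant, giving 0x0E199C.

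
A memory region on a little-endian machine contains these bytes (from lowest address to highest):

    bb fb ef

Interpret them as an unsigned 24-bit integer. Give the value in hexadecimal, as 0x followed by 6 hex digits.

Little-endian: lowest address holds the least-significant byte.
Reassemble most-significant byte first: EF FB BB → 0xEFFBBB.

0xEFFBBB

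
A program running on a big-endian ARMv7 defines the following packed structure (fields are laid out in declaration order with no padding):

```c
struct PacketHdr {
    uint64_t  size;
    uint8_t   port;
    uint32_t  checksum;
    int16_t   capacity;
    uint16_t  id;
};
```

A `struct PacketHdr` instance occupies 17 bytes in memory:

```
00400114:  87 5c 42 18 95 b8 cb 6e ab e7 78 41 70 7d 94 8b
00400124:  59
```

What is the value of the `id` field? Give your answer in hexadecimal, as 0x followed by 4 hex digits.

0x8B59

`id` follows `size` (8 B), `port` (1 B), `checksum` (4 B), `capacity` (2 B), so it starts at offset 8 + 1 + 4 + 2 = 15 and occupies 2 bytes.
Bytes at offsets 15..16: 8B 59.
In big-endian order the high byte comes first in memory.
The bytes are already most-significant first: 0x8B59.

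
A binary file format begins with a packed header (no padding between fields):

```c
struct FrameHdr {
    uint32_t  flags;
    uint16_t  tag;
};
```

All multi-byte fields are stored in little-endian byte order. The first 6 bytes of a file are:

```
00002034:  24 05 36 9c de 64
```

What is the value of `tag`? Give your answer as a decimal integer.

`tag` follows `flags` (4 bytes), so it starts at byte offset 4 and occupies 2 bytes.
Bytes at offsets 4..5: DE 64.
Little-endian: lowest address holds the least-significant byte.
Reassemble most-significant byte first: 64 DE → 0x64DE.
0x64DE = 25822.

25822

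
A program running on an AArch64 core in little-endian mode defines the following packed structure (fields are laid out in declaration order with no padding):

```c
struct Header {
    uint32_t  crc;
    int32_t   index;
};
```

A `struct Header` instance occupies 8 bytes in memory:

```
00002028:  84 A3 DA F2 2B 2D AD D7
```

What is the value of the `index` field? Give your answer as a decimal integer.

`index` follows `crc` (4 bytes), so it starts at byte offset 4 and occupies 4 bytes.
Bytes at offsets 4..7: 2B 2D AD D7.
In little-endian order the low byte comes first in memory.
Reassemble most-significant byte first: D7 AD 2D 2B → 0xD7AD2D2B.
Top bit is set, so as a signed 32-bit value this is 0xD7AD2D2B − 2^32 = -676516565.

-676516565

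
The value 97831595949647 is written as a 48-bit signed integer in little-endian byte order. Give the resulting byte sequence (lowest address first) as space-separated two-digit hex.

4F 3E 86 31 FA 58

97831595949647 in hexadecimal, padded to 48 bits, is 0x58FA31863E4F.
Split into bytes (most-significant first): 58 FA 31 86 3E 4F.
Little-endian stores the least-significant byte at the lowest address.
So at ascending addresses the bytes are 4F 3E 86 31 FA 58.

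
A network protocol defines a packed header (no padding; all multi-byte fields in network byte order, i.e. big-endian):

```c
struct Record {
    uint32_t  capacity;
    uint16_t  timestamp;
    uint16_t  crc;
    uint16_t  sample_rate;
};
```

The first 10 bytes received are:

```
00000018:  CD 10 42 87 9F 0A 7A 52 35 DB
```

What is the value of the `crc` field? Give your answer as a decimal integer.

31314

`crc` follows `capacity` (4 B), `timestamp` (2 B), so it starts at offset 4 + 2 = 6 and occupies 2 bytes.
Bytes at offsets 6..7: 7A 52.
Big-endian stores the most-significant byte at the lowest address.
The bytes are already most-significant first: 0x7A52.
0x7A52 = 31314.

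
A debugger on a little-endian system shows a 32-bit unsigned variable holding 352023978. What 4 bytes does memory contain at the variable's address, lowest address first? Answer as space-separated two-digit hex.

352023978 in hexadecimal, padded to 32 bits, is 0x14FB75AA.
Split into bytes (most-significant first): 14 FB 75 AA.
In little-endian order the low byte comes first in memory.
So at ascending addresses the bytes are AA 75 FB 14.

AA 75 FB 14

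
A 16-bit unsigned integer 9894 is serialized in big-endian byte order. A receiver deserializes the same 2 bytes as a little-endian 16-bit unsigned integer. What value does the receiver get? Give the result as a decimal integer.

42534

9894 in 16-bit hexadecimal is 0x26A6.
Stored big-endian, the bytes at ascending addresses are 26 A6.
Read back as little-endian, the first byte is least significant, giving 0xA626.
0xA626 = 42534.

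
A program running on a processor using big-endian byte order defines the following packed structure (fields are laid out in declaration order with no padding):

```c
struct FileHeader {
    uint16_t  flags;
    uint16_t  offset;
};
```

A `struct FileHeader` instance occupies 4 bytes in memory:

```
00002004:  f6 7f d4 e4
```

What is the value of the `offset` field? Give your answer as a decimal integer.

`offset` follows `flags` (2 bytes), so it starts at byte offset 2 and occupies 2 bytes.
Bytes at offsets 2..3: D4 E4.
In big-endian order the high byte comes first in memory.
The bytes are already most-significant first: 0xD4E4.
0xD4E4 = 54500.

54500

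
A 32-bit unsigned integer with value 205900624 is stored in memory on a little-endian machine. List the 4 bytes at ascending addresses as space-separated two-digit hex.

50 CB 45 0C

205900624 in hexadecimal, padded to 32 bits, is 0x0C45CB50.
Split into bytes (most-significant first): 0C 45 CB 50.
Little-endian stores the least-significant byte at the lowest address.
So at ascending addresses the bytes are 50 CB 45 0C.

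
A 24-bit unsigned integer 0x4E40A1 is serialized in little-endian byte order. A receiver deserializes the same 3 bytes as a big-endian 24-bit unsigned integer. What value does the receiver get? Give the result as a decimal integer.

10567758

Stored little-endian, the bytes at ascending addresses are A1 40 4E.
Read back as big-endian, the last byte is least significant, giving 0xA1404E.
0xA1404E = 10567758.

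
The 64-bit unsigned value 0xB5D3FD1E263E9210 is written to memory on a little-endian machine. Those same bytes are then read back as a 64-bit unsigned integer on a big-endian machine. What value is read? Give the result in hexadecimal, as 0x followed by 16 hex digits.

Stored little-endian, the bytes at ascending addresses are 10 92 3E 26 1E FD D3 B5.
Read back as big-endian, the last byte is least significant, giving 0x10923E261EFDD3B5.

0x10923E261EFDD3B5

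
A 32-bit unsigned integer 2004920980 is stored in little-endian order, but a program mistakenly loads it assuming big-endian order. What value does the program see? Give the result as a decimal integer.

2494201975

2004920980 in 32-bit hexadecimal is 0x7780AA94.
Stored little-endian, the bytes at ascending addresses are 94 AA 80 77.
Read back as big-endian, the last byte is least significant, giving 0x94AA8077.
0x94AA8077 = 2494201975.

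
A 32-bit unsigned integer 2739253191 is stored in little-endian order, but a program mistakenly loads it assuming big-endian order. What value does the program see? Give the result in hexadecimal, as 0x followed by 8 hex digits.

2739253191 in 32-bit hexadecimal is 0xA345AFC7.
Stored little-endian, the bytes at ascending addresses are C7 AF 45 A3.
Read back as big-endian, the last byte is least significant, giving 0xC7AF45A3.

0xC7AF45A3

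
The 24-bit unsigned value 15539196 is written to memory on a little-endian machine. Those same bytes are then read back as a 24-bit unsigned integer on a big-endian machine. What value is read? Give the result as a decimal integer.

16522221

15539196 in 24-bit hexadecimal is 0xED1BFC.
Stored little-endian, the bytes at ascending addresses are FC 1B ED.
Read back as big-endian, the last byte is least significant, giving 0xFC1BED.
0xFC1BED = 16522221.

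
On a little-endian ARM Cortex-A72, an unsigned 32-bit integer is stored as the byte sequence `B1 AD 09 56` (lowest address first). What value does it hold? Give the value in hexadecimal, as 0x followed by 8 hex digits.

0x5609ADB1

Little-endian: lowest address holds the least-significant byte.
Reassemble most-significant byte first: 56 09 AD B1 → 0x5609ADB1.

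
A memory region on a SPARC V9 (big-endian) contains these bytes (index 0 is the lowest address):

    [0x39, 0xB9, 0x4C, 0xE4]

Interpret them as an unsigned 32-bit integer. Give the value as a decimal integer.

Big-endian: lowest address holds the most-significant byte.
The bytes are already most-significant first: 0x39B94CE4.
0x39B94CE4 = 968445156.

968445156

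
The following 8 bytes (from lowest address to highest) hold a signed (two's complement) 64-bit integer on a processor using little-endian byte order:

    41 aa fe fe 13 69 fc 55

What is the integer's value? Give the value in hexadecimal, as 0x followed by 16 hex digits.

0x55FC6913FEFEAA41

Little-endian stores the least-significant byte at the lowest address.
Reassemble most-significant byte first: 55 FC 69 13 FE FE AA 41 → 0x55FC6913FEFEAA41.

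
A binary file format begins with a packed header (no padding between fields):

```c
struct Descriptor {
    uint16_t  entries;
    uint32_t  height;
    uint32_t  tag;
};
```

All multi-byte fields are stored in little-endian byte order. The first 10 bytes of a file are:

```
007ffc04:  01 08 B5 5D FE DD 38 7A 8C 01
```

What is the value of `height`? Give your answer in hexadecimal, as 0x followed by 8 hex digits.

0xDDFE5DB5

`height` follows `entries` (2 bytes), so it starts at byte offset 2 and occupies 4 bytes.
Bytes at offsets 2..5: B5 5D FE DD.
Little-endian stores the least-significant byte at the lowest address.
Reassemble most-significant byte first: DD FE 5D B5 → 0xDDFE5DB5.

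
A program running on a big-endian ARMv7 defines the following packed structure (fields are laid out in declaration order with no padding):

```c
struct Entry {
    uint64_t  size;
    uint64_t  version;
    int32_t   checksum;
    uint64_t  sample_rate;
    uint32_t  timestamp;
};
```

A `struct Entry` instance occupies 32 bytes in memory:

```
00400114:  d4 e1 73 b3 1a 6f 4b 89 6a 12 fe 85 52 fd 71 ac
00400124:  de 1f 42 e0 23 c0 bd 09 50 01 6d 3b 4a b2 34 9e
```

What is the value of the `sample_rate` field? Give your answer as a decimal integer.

`sample_rate` follows `size` (8 B), `version` (8 B), `checksum` (4 B), so it starts at offset 8 + 8 + 4 = 20 and occupies 8 bytes.
Bytes at offsets 20..27: 23 C0 BD 09 50 01 6D 3B.
In big-endian order the high byte comes first in memory.
The bytes are already most-significant first: 0x23C0BD0950016D3B.
0x23C0BD0950016D3B = 2576266834550549819.

2576266834550549819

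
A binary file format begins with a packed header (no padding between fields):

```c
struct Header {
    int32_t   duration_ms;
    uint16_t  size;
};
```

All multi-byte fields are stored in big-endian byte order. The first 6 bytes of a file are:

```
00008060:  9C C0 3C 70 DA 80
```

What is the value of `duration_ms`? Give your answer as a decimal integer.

-1665123216

`duration_ms` is the first field, at byte offset 0, occupying 4 bytes.
Bytes at offsets 0..3: 9C C0 3C 70.
Big-endian stores the most-significant byte at the lowest address.
The bytes are already most-significant first: 0x9CC03C70.
Top bit is set, so as a signed 32-bit value this is 0x9CC03C70 − 2^32 = -1665123216.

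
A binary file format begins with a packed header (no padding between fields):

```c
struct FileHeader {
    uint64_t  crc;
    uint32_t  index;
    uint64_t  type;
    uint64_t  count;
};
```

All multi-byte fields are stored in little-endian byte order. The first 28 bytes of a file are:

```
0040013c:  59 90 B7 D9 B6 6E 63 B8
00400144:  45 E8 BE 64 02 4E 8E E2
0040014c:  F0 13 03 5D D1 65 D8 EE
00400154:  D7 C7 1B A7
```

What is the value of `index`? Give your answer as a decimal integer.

`index` follows `crc` (8 bytes), so it starts at byte offset 8 and occupies 4 bytes.
Bytes at offsets 8..11: 45 E8 BE 64.
Little-endian stores the least-significant byte at the lowest address.
Reassemble most-significant byte first: 64 BE E8 45 → 0x64BEE845.
0x64BEE845 = 1690232901.

1690232901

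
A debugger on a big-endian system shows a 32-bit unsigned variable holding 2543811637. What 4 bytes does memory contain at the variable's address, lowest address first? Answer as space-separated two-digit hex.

97 9F 7C 35

2543811637 in hexadecimal, padded to 32 bits, is 0x979F7C35.
Split into bytes (most-significant first): 97 9F 7C 35.
Big-endian stores the most-significant byte at the lowest address.
So the memory order matches the most-significant-first order: 97 9F 7C 35.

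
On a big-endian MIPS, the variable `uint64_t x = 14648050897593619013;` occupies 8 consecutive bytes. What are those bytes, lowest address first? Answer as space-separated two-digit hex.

CB 48 54 AE C2 E8 D2 45

14648050897593619013 in hexadecimal, padded to 64 bits, is 0xCB4854AEC2E8D245.
Split into bytes (most-significant first): CB 48 54 AE C2 E8 D2 45.
In big-endian order the high byte comes first in memory.
So the memory order matches the most-significant-first order: CB 48 54 AE C2 E8 D2 45.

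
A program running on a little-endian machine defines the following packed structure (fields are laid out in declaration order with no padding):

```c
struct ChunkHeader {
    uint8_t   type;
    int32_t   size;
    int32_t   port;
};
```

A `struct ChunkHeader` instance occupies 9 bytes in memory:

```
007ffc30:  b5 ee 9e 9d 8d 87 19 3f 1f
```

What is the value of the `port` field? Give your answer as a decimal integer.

524228999

`port` follows `type` (1 B), `size` (4 B), so it starts at offset 1 + 4 = 5 and occupies 4 bytes.
Bytes at offsets 5..8: 87 19 3F 1F.
Little-endian: lowest address holds the least-significant byte.
Reassemble most-significant byte first: 1F 3F 19 87 → 0x1F3F1987.
0x1F3F1987 = 524228999.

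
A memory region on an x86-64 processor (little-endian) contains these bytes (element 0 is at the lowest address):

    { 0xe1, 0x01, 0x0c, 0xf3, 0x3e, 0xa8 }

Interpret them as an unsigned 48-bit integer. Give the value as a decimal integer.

184988319089121

In little-endian order the low byte comes first in memory.
Reassemble most-significant byte first: A8 3E F3 0C 01 E1 → 0xA83EF30C01E1.
0xA83EF30C01E1 = 184988319089121.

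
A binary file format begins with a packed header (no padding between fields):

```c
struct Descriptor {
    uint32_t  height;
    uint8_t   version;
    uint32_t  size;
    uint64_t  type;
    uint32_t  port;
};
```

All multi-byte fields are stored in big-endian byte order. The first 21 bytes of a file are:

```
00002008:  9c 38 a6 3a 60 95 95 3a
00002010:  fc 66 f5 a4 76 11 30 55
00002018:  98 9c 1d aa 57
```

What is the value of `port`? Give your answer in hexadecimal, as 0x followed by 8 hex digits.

`port` follows `height` (4 B), `version` (1 B), `size` (4 B), `type` (8 B), so it starts at offset 4 + 1 + 4 + 8 = 17 and occupies 4 bytes.
Bytes at offsets 17..20: 9C 1D AA 57.
In big-endian order the high byte comes first in memory.
The bytes are already most-significant first: 0x9C1DAA57.

0x9C1DAA57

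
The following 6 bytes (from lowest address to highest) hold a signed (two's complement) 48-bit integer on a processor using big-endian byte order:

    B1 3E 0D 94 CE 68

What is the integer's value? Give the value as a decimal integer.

Big-endian stores the most-significant byte at the lowest address.
The bytes are already most-significant first: 0xB13E0D94CE68.
Top bit is set, so as a signed 48-bit value this is 0xB13E0D94CE68 − 2^48 = -86594902765976.

-86594902765976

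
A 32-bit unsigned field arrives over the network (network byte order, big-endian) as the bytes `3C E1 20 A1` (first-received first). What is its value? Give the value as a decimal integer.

1021386913

Big-endian: lowest address holds the most-significant byte.
The bytes are already most-significant first: 0x3CE120A1.
0x3CE120A1 = 1021386913.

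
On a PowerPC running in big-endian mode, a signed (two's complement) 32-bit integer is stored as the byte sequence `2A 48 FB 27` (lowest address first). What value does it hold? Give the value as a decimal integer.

709425959

Big-endian stores the most-significant byte at the lowest address.
The bytes are already most-significant first: 0x2A48FB27.
0x2A48FB27 = 709425959.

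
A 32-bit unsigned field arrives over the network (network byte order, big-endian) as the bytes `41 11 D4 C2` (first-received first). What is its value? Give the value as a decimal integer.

Big-endian: lowest address holds the most-significant byte.
The bytes are already most-significant first: 0x4111D4C2.
0x4111D4C2 = 1091687618.

1091687618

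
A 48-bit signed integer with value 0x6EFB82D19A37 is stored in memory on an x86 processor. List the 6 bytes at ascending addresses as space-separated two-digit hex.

37 9A D1 82 FB 6E

Split into bytes (most-significant first): 6E FB 82 D1 9A 37.
In little-endian order the low byte comes first in memory.
So at ascending addresses the bytes are 37 9A D1 82 FB 6E.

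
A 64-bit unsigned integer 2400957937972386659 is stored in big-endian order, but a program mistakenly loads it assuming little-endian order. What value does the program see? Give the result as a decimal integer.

7177470161579561249

2400957937972386659 in 64-bit hexadecimal is 0x2151EA86157F9B63.
Stored big-endian, the bytes at ascending addresses are 21 51 EA 86 15 7F 9B 63.
Read back as little-endian, the first byte is least significant, giving 0x639B7F1586EA5121.
0x639B7F1586EA5121 = 7177470161579561249.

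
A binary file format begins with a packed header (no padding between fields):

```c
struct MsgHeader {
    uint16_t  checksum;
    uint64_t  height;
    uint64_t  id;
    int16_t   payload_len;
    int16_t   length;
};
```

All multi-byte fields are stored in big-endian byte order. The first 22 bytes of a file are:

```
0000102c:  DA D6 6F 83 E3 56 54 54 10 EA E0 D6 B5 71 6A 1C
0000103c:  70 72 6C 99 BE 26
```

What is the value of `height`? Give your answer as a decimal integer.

8035516120080584938

`height` follows `checksum` (2 bytes), so it starts at byte offset 2 and occupies 8 bytes.
Bytes at offsets 2..9: 6F 83 E3 56 54 54 10 EA.
Big-endian stores the most-significant byte at the lowest address.
The bytes are already most-significant first: 0x6F83E356545410EA.
0x6F83E356545410EA = 8035516120080584938.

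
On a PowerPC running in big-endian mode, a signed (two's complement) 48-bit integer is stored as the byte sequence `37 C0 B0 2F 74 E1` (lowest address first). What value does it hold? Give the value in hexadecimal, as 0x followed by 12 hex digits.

0x37C0B02F74E1

In big-endian order the high byte comes first in memory.
The bytes are already most-significant first: 0x37C0B02F74E1.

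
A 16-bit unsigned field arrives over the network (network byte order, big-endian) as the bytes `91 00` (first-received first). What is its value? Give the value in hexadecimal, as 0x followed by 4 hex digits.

Big-endian stores the most-significant byte at the lowest address.
The bytes are already most-significant first: 0x9100.

0x9100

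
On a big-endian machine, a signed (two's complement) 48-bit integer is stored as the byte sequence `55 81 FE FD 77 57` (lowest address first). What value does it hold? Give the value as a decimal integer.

Big-endian: lowest address holds the most-significant byte.
The bytes are already most-significant first: 0x5581FEFD7757.
0x5581FEFD7757 = 94016817166167.

94016817166167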